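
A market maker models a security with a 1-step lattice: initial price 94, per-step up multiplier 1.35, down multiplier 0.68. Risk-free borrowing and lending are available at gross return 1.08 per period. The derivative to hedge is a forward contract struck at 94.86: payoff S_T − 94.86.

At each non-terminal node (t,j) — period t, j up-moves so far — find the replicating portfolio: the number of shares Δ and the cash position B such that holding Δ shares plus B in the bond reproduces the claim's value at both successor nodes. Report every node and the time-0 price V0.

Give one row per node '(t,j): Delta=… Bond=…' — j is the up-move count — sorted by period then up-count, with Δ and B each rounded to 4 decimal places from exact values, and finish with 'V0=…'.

(0,0): Delta=1.0000 Bond=-87.8333
V0=6.1667

No-arbitrage ⇒ martingale measure with p* = (R−d)/(u−d) = 0.5970.
Terminal values V(1,·): V(1,0)=-30.9400, V(1,1)=32.0400
Node (0,0) S=94.0000: V=(p*·32.0400+(1−p*)·-30.9400)/1.08=6.1667; Δ=(32.0400−-30.9400)/(126.9000−63.9200)=1.0000; B=V−Δ·S=-87.8333
Check: Δ(0,0)·S0 + B(0,0) = 6.1667 = V0.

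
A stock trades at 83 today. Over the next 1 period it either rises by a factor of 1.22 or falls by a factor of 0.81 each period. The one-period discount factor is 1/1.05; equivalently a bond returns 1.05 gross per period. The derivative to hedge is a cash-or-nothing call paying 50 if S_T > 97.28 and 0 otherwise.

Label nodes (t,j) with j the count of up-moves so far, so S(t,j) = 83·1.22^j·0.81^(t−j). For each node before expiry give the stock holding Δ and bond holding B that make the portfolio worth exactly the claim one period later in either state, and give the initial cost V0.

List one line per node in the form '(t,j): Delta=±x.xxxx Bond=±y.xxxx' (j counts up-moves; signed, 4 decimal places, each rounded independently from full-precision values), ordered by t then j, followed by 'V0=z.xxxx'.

Risk-neutral probability p* = (R−d)/(u−d) = (1.05−0.81)/(1.22−0.81) = 0.5854.
At expiry t=1: V(1,0)=0.0000, V(1,1)=50.0000
  t=0,j=0: stock 83.0000 → up 101.2600 (V=50.0000), down 67.2300 (V=0.0000). Price 27.8746; hedge Δ=1.4693, bond B=-94.0767.
Self-financing check: at every node Δ·S+B equals the discounted successor values.

(0,0): Delta=1.4693 Bond=-94.0767
V0=27.8746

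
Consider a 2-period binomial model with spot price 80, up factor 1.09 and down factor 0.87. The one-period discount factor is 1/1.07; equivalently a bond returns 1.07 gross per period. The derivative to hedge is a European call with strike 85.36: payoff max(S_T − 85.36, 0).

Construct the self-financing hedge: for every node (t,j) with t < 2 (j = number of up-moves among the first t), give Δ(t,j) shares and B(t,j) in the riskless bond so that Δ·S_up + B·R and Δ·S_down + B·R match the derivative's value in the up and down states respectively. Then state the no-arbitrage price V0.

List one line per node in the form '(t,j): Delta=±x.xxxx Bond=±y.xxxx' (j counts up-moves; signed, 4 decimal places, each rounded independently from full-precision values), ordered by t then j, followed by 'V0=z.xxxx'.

(0,0): Delta=0.4677 Bond=-30.4208
(1,0): Delta=0.0000 Bond=0.0000
(1,1): Delta=0.5050 Bond=-35.8053
V0=6.9933

Risk-neutral probability p* = (R−d)/(u−d) = (1.07−0.87)/(1.09−0.87) = 0.9091.
Terminal values V(2,·): V(2,0)=0.0000, V(2,1)=0.0000, V(2,2)=9.6880
Node (1,0) S=69.6000: V=(p*·0.0000+(1−p*)·0.0000)/1.07=0.0000; Δ=(0.0000−0.0000)/(75.8640−60.5520)=0.0000; B=V−Δ·S=0.0000
Node (1,1) S=87.2000: V=(p*·9.6880+(1−p*)·0.0000)/1.07=8.2311; Δ=(9.6880−0.0000)/(95.0480−75.8640)=0.5050; B=V−Δ·S=-35.8053
Node (0,0) S=80.0000: V=(p*·8.2311+(1−p*)·0.0000)/1.07=6.9933; Δ=(8.2311−0.0000)/(87.2000−69.6000)=0.4677; B=V−Δ·S=-30.4208
Root portfolio cost Δ·80+B reproduces V0=6.9933.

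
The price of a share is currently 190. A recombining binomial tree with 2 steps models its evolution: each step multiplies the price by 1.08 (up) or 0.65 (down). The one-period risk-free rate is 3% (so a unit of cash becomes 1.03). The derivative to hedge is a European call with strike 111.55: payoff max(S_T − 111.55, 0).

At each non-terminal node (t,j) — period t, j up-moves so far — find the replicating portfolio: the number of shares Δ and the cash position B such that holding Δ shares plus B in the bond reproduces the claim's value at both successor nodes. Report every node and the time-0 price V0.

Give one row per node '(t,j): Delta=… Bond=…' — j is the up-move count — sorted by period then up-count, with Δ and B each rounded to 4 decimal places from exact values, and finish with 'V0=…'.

The replicating-portfolio and risk-neutral prices coincide; use p* = (1.03−0.65)/(1.08−0.65) = 0.8837 for the latter.
Payoff layer (t=2): V(2,0)=0.0000, V(2,1)=21.8300, V(2,2)=110.0660
Node (1,0) S=123.5000: V=(p*·21.8300+(1−p*)·0.0000)/1.03=18.7297; Δ=(21.8300−0.0000)/(133.3800−80.2750)=0.4111; B=V−Δ·S=-32.0377
Node (1,1) S=205.2000: V=(p*·110.0660+(1−p*)·21.8300)/1.03=96.8990; Δ=(110.0660−21.8300)/(221.6160−133.3800)=1.0000; B=V−Δ·S=-108.3010
Node (0,0) S=190.0000: V=(p*·96.8990+(1−p*)·18.7297)/1.03=85.2520; Δ=(96.8990−18.7297)/(205.2000−123.5000)=0.9568; B=V−Δ·S=-96.5370
Self-financing check: at every node Δ·S+B equals the discounted successor values.

(0,0): Delta=0.9568 Bond=-96.5370
(1,0): Delta=0.4111 Bond=-32.0377
(1,1): Delta=1.0000 Bond=-108.3010
V0=85.2520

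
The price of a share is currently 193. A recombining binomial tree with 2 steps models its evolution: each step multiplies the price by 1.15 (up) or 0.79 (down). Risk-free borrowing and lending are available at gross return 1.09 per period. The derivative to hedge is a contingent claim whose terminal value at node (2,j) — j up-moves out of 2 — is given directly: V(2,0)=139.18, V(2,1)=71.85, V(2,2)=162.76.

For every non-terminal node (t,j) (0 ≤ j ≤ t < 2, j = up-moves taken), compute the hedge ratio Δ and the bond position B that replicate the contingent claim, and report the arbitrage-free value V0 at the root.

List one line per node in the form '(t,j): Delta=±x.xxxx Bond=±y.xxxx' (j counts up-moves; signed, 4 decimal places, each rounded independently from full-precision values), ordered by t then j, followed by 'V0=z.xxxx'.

The replicating-portfolio and risk-neutral prices coincide; use p* = (1.09−0.79)/(1.15−0.79) = 0.8333 for the latter.
Terminal payoffs: V(2,0)=139.1800, V(2,1)=71.8500, V(2,2)=162.7600
(1,0): S=152.4700. Δ = (V_up−V_dn)/(S_up−S_dn) = (71.8500−139.1800)/(175.3405−120.4513) = -1.2267. V = [p*·71.8500 + (1−p*)·139.1800]/1.09 = 76.2125. B = V − Δ·S = 263.2403.
(1,1): S=221.9500. Δ = (V_up−V_dn)/(S_up−S_dn) = (162.7600−71.8500)/(255.2425−175.3405) = 1.1378. V = [p*·162.7600 + (1−p*)·71.8500]/1.09 = 135.4205. B = V − Δ·S = -117.1073.
(0,0): S=193.0000. Δ = (V_up−V_dn)/(S_up−S_dn) = (135.4205−76.2125)/(221.9500−152.4700) = 0.8522. V = [p*·135.4205 + (1−p*)·76.2125]/1.09 = 115.1858. B = V − Δ·S = -49.2808.
Root portfolio cost Δ·193+B reproduces V0=115.1858.

(0,0): Delta=0.8522 Bond=-49.2808
(1,0): Delta=-1.2267 Bond=263.2403
(1,1): Delta=1.1378 Bond=-117.1073
V0=115.1858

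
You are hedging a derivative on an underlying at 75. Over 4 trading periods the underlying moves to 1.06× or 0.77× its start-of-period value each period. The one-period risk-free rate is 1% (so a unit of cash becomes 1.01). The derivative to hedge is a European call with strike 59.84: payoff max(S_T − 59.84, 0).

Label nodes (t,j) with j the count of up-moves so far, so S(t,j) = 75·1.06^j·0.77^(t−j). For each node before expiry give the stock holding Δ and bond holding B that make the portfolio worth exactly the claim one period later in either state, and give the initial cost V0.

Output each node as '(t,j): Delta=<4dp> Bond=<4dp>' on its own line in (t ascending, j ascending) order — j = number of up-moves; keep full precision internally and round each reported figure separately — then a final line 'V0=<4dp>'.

Under the risk-neutral measure, an up-move has probability p* = (R−d)/(u−d) = 0.8276 and values discount at R = 1.01.
At expiry t=4: V(4,0)=0.0000, V(4,1)=0.0000, V(4,2)=0.0000, V(4,3)=8.9412, V(4,4)=34.8458
Node (3,0) S=34.2400: V=(p*·0.0000+(1−p*)·0.0000)/1.01=0.0000; Δ=(0.0000−0.0000)/(36.2944−26.3648)=0.0000; B=V−Δ·S=0.0000
Node (3,1) S=47.1356: V=(p*·0.0000+(1−p*)·0.0000)/1.01=0.0000; Δ=(0.0000−0.0000)/(49.9637−36.2944)=0.0000; B=V−Δ·S=0.0000
Node (3,2) S=64.8879: V=(p*·8.9412+(1−p*)·0.0000)/1.01=7.3263; Δ=(8.9412−0.0000)/(68.7812−49.9637)=0.4752; B=V−Δ·S=-23.5053
Node (3,3) S=89.3262: V=(p*·34.8458+(1−p*)·8.9412)/1.01=30.0787; Δ=(34.8458−8.9412)/(94.6858−68.7812)=1.0000; B=V−Δ·S=-59.2475
Node (2,0) S=44.4675: V=(p*·0.0000+(1−p*)·0.0000)/1.01=0.0000; Δ=(0.0000−0.0000)/(47.1356−34.2400)=0.0000; B=V−Δ·S=0.0000
Node (2,1) S=61.2150: V=(p*·7.3263+(1−p*)·0.0000)/1.01=6.0031; Δ=(7.3263−0.0000)/(64.8879−47.1356)=0.4127; B=V−Δ·S=-19.2601
Node (2,2) S=84.2700: V=(p*·30.0787+(1−p*)·7.3263)/1.01=25.8969; Δ=(30.0787−7.3263)/(89.3262−64.8879)=0.9310; B=V−Δ·S=-52.5595
Node (1,0) S=57.7500: V=(p*·6.0031+(1−p*)·0.0000)/1.01=4.9189; Δ=(6.0031−0.0000)/(61.2150−44.4675)=0.3584; B=V−Δ·S=-15.7815
Node (1,1) S=79.5000: V=(p*·25.8969+(1−p*)·6.0031)/1.01=22.2445; Δ=(25.8969−6.0031)/(84.2700−61.2150)=0.8629; B=V−Δ·S=-46.3547
Node (0,0) S=75.0000: V=(p*·22.2445+(1−p*)·4.9189)/1.01=19.0667; Δ=(22.2445−4.9189)/(79.5000−57.7500)=0.7966; B=V−Δ·S=-40.6767
Check: Δ(0,0)·S0 + B(0,0) = 19.0667 = V0.

(0,0): Delta=0.7966 Bond=-40.6767
(1,0): Delta=0.3584 Bond=-15.7815
(1,1): Delta=0.8629 Bond=-46.3547
(2,0): Delta=0.0000 Bond=0.0000
(2,1): Delta=0.4127 Bond=-19.2601
(2,2): Delta=0.9310 Bond=-52.5595
(3,0): Delta=0.0000 Bond=0.0000
(3,1): Delta=0.0000 Bond=0.0000
(3,2): Delta=0.4752 Bond=-23.5053
(3,3): Delta=1.0000 Bond=-59.2475
V0=19.0667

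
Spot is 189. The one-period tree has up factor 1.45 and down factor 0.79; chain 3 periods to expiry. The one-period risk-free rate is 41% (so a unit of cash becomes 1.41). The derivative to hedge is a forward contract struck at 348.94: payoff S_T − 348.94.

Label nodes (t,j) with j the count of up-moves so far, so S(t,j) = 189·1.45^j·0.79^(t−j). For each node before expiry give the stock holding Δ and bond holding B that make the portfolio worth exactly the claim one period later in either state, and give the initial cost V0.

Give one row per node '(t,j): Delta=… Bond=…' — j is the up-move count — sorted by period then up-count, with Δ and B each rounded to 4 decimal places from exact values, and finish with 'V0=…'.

(0,0): Delta=1.0000 Bond=-124.4782
(1,0): Delta=1.0000 Bond=-175.5143
(1,1): Delta=1.0000 Bond=-175.5143
(2,0): Delta=1.0000 Bond=-247.4752
(2,1): Delta=1.0000 Bond=-247.4752
(2,2): Delta=1.0000 Bond=-247.4752
V0=64.5218

Under the risk-neutral measure, an up-move has probability p* = (R−d)/(u−d) = 0.9394 and values discount at R = 1.41.
Terminal values V(3,·): V(3,0)=-255.7556, V(3,1)=-177.9054, V(3,2)=-35.0157, V(3,3)=227.2501
  t=2,j=0: stock 117.9549 → up 171.0346 (V=-177.9054), down 93.1844 (V=-255.7556). Price -129.5203; hedge Δ=1.0000, bond B=-247.4752.
  t=2,j=1: stock 216.4995 → up 313.9243 (V=-35.0157), down 171.0346 (V=-177.9054). Price -30.9757; hedge Δ=1.0000, bond B=-247.4752.
  t=2,j=2: stock 397.3725 → up 576.1901 (V=227.2501), down 313.9243 (V=-35.0157). Price 149.8973; hedge Δ=1.0000, bond B=-247.4752.
  t=1,j=0: stock 149.3100 → up 216.4995 (V=-30.9757), down 117.9549 (V=-129.5203). Price -26.2043; hedge Δ=1.0000, bond B=-175.5143.
  t=1,j=1: stock 274.0500 → up 397.3725 (V=149.8973), down 216.4995 (V=-30.9757). Price 98.5357; hedge Δ=1.0000, bond B=-175.5143.
  t=0,j=0: stock 189.0000 → up 274.0500 (V=98.5357), down 149.3100 (V=-26.2043). Price 64.5218; hedge Δ=1.0000, bond B=-124.4782.
The time-0 hedge costs 64.5218, which is the no-arbitrage price.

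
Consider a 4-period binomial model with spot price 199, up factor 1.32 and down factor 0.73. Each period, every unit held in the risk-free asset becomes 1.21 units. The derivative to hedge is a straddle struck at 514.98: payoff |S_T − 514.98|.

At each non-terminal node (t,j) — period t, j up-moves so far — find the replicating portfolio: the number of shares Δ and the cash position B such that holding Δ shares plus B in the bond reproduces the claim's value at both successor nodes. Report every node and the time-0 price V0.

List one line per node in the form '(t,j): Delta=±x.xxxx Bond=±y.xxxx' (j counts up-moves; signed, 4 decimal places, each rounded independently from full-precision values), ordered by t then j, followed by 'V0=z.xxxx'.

Under the risk-neutral measure, an up-move has probability p* = (R−d)/(u−d) = 0.8136 and values discount at R = 1.21.
Payoff layer (t=4): V(4,0)=458.4675, V(4,1)=412.7930, V(4,2)=330.2035, V(4,3)=180.8636, V(4,4)=89.1756
  t=3,j=0: stock 77.4144 → up 102.1870 (V=412.7930), down 56.5125 (V=458.4675). Price 348.1889; hedge Δ=-1.0000, bond B=425.6033.
  t=3,j=1: stock 139.9822 → up 184.7765 (V=330.2035), down 102.1870 (V=412.7930). Price 285.6211; hedge Δ=-1.0000, bond B=425.6033.
  t=3,j=2: stock 253.1184 → up 334.1164 (V=180.8636), down 184.7765 (V=330.2035). Price 172.4849; hedge Δ=-1.0000, bond B=425.6033.
  t=3,j=3: stock 457.6936 → up 604.1556 (V=89.1756), down 334.1164 (V=180.8636). Price 87.8264; hedge Δ=-0.3395, bond B=243.2299.
  t=2,j=0: stock 106.0471 → up 139.9822 (V=285.6211), down 77.4144 (V=348.1889). Price 245.6912; hedge Δ=-1.0000, bond B=351.7383.
  t=2,j=1: stock 191.7564 → up 253.1184 (V=172.4849), down 139.9822 (V=285.6211). Price 159.9819; hedge Δ=-1.0000, bond B=351.7383.
  t=2,j=2: stock 346.7376 → up 457.6936 (V=87.8264), down 253.1184 (V=172.4849). Price 85.6283; hedge Δ=-0.4138, bond B=229.1171.
  t=1,j=0: stock 145.2700 → up 191.7564 (V=159.9819), down 106.0471 (V=245.6912). Price 145.4228; hedge Δ=-1.0000, bond B=290.6928.
  t=1,j=1: stock 262.6800 → up 346.7376 (V=85.6283), down 191.7564 (V=159.9819). Price 82.2238; hedge Δ=-0.4798, bond B=208.2469.
  t=0,j=0: stock 199.0000 → up 262.6800 (V=82.2238), down 145.2700 (V=145.4228). Price 77.6915; hedge Δ=-0.5383, bond B=184.8084.
The time-0 hedge costs 77.6915, which is the no-arbitrage price.

(0,0): Delta=-0.5383 Bond=184.8084
(1,0): Delta=-1.0000 Bond=290.6928
(1,1): Delta=-0.4798 Bond=208.2469
(2,0): Delta=-1.0000 Bond=351.7383
(2,1): Delta=-1.0000 Bond=351.7383
(2,2): Delta=-0.4138 Bond=229.1171
(3,0): Delta=-1.0000 Bond=425.6033
(3,1): Delta=-1.0000 Bond=425.6033
(3,2): Delta=-1.0000 Bond=425.6033
(3,3): Delta=-0.3395 Bond=243.2299
V0=77.6915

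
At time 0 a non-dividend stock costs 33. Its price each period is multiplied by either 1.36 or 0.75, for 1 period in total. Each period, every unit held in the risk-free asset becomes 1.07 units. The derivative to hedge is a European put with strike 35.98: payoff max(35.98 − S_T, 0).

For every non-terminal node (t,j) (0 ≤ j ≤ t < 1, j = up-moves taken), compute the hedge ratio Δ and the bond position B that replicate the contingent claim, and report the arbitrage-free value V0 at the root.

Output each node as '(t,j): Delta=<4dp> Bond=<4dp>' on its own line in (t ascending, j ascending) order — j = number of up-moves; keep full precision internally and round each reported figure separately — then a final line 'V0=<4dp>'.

(0,0): Delta=-0.5579 Bond=23.3994
V0=4.9896

Since d<R<u, set p* = (R−d)/(u−d) = 0.5246; price each node as the discounted p*-expectation of its children.
Terminal values V(1,·): V(1,0)=11.2300, V(1,1)=0.0000
(0,0): S=33.0000. Δ = (V_up−V_dn)/(S_up−S_dn) = (0.0000−11.2300)/(44.8800−24.7500) = -0.5579. V = [p*·0.0000 + (1−p*)·11.2300]/1.07 = 4.9896. B = V − Δ·S = 23.3994.
Root portfolio cost Δ·33+B reproduces V0=4.9896.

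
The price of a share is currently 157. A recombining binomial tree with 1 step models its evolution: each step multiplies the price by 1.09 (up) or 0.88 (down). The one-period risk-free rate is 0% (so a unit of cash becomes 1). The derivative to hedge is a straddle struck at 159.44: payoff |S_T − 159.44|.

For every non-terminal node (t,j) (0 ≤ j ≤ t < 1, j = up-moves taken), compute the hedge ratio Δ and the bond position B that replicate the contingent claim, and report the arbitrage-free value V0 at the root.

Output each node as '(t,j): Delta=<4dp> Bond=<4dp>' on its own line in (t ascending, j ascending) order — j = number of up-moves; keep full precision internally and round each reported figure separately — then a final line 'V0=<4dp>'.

(0,0): Delta=-0.2909 Bond=61.4667
V0=15.8000

Risk-neutral probability p* = (R−d)/(u−d) = (1−0.88)/(1.09−0.88) = 0.5714.
Terminal payoffs: V(1,0)=21.2800, V(1,1)=11.6900
  t=0,j=0: stock 157.0000 → up 171.1300 (V=11.6900), down 138.1600 (V=21.2800). Price 15.8000; hedge Δ=-0.2909, bond B=61.4667.
Root portfolio cost Δ·157+B reproduces V0=15.8000.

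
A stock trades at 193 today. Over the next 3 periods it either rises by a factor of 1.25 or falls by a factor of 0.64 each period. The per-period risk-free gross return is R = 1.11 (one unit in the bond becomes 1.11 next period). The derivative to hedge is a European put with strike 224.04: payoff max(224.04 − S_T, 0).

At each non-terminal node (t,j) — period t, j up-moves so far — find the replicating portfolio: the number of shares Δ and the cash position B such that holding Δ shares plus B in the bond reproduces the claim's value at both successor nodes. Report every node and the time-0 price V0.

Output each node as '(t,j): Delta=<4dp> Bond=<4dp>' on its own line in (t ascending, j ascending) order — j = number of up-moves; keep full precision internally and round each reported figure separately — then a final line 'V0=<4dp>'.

(0,0): Delta=-0.3742 Bond=94.1756
(1,0): Delta=-1.0000 Bond=181.8359
(1,1): Delta=-0.2787 Bond=81.5091
(2,0): Delta=-1.0000 Bond=201.8378
(2,1): Delta=-1.0000 Bond=201.8378
(2,2): Delta=-0.1687 Bond=57.3032
V0=21.9584

Under the risk-neutral measure, an up-move has probability p* = (R−d)/(u−d) = 0.7705 and values discount at R = 1.11.
Terminal values V(3,·): V(3,0)=173.4462, V(3,1)=125.2240, V(3,2)=31.0400, V(3,3)=0.0000
  t=2,j=0: stock 79.0528 → up 98.8160 (V=125.2240), down 50.5938 (V=173.4462). Price 122.7850; hedge Δ=-1.0000, bond B=201.8378.
  t=2,j=1: stock 154.4000 → up 193.0000 (V=31.0400), down 98.8160 (V=125.2240). Price 47.4378; hedge Δ=-1.0000, bond B=201.8378.
  t=2,j=2: stock 301.5625 → up 376.9531 (V=0.0000), down 193.0000 (V=31.0400). Price 6.4180; hedge Δ=-0.1687, bond B=57.3032.
  t=1,j=0: stock 123.5200 → up 154.4000 (V=47.4378), down 79.0528 (V=122.7850). Price 58.3159; hedge Δ=-1.0000, bond B=181.8359.
  t=1,j=1: stock 241.2500 → up 301.5625 (V=6.4180), down 154.4000 (V=47.4378). Price 14.2634; hedge Δ=-0.2787, bond B=81.5091.
  t=0,j=0: stock 193.0000 → up 241.2500 (V=14.2634), down 123.5200 (V=58.3159). Price 21.9584; hedge Δ=-0.3742, bond B=94.1756.
Each (Δ,B) replicates both successor values, so the strategy is self-financing and V0 is arbitrage-free.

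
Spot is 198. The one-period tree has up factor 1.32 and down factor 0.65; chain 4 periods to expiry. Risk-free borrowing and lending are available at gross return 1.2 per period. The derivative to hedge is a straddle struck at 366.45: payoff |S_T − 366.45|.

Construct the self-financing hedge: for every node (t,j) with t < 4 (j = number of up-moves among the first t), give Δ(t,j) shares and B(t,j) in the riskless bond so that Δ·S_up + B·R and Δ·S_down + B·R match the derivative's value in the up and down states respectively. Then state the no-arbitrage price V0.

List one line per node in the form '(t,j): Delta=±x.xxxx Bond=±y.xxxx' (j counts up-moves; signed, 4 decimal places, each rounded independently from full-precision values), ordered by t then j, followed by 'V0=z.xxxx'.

(0,0): Delta=0.1326 Bond=55.2530
(1,0): Delta=-1.0000 Bond=212.0660
(1,1): Delta=0.2543 Bond=34.5009
(2,0): Delta=-1.0000 Bond=254.4792
(2,1): Delta=-1.0000 Bond=254.4792
(2,2): Delta=0.3890 Bond=-5.0887
(3,0): Delta=-1.0000 Bond=305.3750
(3,1): Delta=-1.0000 Bond=305.3750
(3,2): Delta=-1.0000 Bond=305.3750
(3,3): Delta=0.5382 Bond=-74.0660
V0=81.5028

Risk-neutral probability p* = (R−d)/(u−d) = (1.2−0.65)/(1.32−0.65) = 0.8209.
At expiry t=4: V(4,0)=331.1058, V(4,1)=294.6740, V(4,2)=220.6895, V(4,3)=70.4441, V(4,4)=234.6696
Node (3,0) S=54.3758: V=(p*·294.6740+(1−p*)·331.1058)/1.2=250.9992; Δ=(294.6740−331.1058)/(71.7760−35.3442)=-1.0000; B=V−Δ·S=305.3750
Node (3,1) S=110.4246: V=(p*·220.6895+(1−p*)·294.6740)/1.2=194.9504; Δ=(220.6895−294.6740)/(145.7605−71.7760)=-1.0000; B=V−Δ·S=305.3750
Node (3,2) S=224.2469: V=(p*·70.4441+(1−p*)·220.6895)/1.2=81.1281; Δ=(70.4441−220.6895)/(296.0059−145.7605)=-1.0000; B=V−Δ·S=305.3750
Node (3,3) S=455.3937: V=(p*·234.6696+(1−p*)·70.4441)/1.2=171.0468; Δ=(234.6696−70.4441)/(601.1196−296.0059)=0.5382; B=V−Δ·S=-74.0660
Node (2,0) S=83.6550: V=(p*·194.9504+(1−p*)·250.9992)/1.2=170.8242; Δ=(194.9504−250.9992)/(110.4246−54.3758)=-1.0000; B=V−Δ·S=254.4792
Node (2,1) S=169.8840: V=(p*·81.1281+(1−p*)·194.9504)/1.2=84.5952; Δ=(81.1281−194.9504)/(224.2469−110.4246)=-1.0000; B=V−Δ·S=254.4792
Node (2,2) S=344.9952: V=(p*·171.0468+(1−p*)·81.1281)/1.2=129.1183; Δ=(171.0468−81.1281)/(455.3937−224.2469)=0.3890; B=V−Δ·S=-5.0887
Node (1,0) S=128.7000: V=(p*·84.5952+(1−p*)·170.8242)/1.2=83.3660; Δ=(84.5952−170.8242)/(169.8840−83.6550)=-1.0000; B=V−Δ·S=212.0660
Node (1,1) S=261.3600: V=(p*·129.1183+(1−p*)·84.5952)/1.2=100.9533; Δ=(129.1183−84.5952)/(344.9952−169.8840)=0.2543; B=V−Δ·S=34.5009
Node (0,0) S=198.0000: V=(p*·100.9533+(1−p*)·83.3660)/1.2=81.5028; Δ=(100.9533−83.3660)/(261.3600−128.7000)=0.1326; B=V−Δ·S=55.2530
Each (Δ,B) replicates both successor values, so the strategy is self-financing and V0 is arbitrage-free.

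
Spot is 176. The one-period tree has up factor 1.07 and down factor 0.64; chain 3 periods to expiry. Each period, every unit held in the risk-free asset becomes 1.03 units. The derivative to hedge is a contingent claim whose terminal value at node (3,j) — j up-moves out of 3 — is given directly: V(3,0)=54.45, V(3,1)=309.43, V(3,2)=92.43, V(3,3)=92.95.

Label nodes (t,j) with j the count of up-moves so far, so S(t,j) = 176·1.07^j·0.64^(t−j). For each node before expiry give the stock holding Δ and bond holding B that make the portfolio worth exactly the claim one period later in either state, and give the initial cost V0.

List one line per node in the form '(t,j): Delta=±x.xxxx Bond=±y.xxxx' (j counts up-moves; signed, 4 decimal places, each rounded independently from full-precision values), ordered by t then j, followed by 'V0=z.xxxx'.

(0,0): Delta=-0.4233 Bond=164.0815
(1,0): Delta=-3.4697 Bond=512.1506
(1,1): Delta=-0.2364 Bond=133.8094
(2,0): Delta=8.2256 Bond=-315.5875
(2,1): Delta=-4.1871 Bond=613.9871
(2,2): Delta=0.0060 Bond=88.9865
V0=89.5893

The replicating-portfolio and risk-neutral prices coincide; use p* = (1.03−0.64)/(1.07−0.64) = 0.9070 for the latter.
Terminal values V(3,·): V(3,0)=54.4500, V(3,1)=309.4300, V(3,2)=92.4300, V(3,3)=92.9500
  t=2,j=0: stock 72.0896 → up 77.1359 (V=309.4300), down 46.1373 (V=54.4500). Price 277.3893; hedge Δ=8.2256, bond B=-315.5875.
  t=2,j=1: stock 120.5248 → up 128.9615 (V=92.4300), down 77.1359 (V=309.4300). Price 109.3360; hedge Δ=-4.1871, bond B=613.9871.
  t=2,j=2: stock 201.5024 → up 215.6076 (V=92.9500), down 128.9615 (V=92.4300). Price 90.1958; hedge Δ=0.0060, bond B=88.9865.
  t=1,j=0: stock 112.6400 → up 120.5248 (V=109.3360), down 72.0896 (V=277.3893). Price 121.3290; hedge Δ=-3.4697, bond B=512.1506.
  t=1,j=1: stock 188.3200 → up 201.5024 (V=90.1958), down 120.5248 (V=109.3360). Price 89.2973; hedge Δ=-0.2364, bond B=133.8094.
  t=0,j=0: stock 176.0000 → up 188.3200 (V=89.2973), down 112.6400 (V=121.3290). Price 89.5893; hedge Δ=-0.4233, bond B=164.0815.
The time-0 hedge costs 89.5893, which is the no-arbitrage price.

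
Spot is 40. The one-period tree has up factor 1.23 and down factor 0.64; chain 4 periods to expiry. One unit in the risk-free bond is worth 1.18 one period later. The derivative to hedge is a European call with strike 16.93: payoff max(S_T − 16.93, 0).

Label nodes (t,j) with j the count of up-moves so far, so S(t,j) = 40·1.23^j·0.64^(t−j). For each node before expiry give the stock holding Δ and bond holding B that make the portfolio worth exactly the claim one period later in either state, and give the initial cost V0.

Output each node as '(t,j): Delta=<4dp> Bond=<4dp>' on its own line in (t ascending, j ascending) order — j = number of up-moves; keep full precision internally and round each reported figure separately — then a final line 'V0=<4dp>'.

(0,0): Delta=0.9979 Bond=-8.6415
(1,0): Delta=0.9681 Bond=-9.4364
(1,1): Delta=0.9993 Bond=-10.2674
(2,0): Delta=0.6305 Bond=-5.6025
(2,1): Delta=0.9844 Bond=-11.6472
(2,2): Delta=1.0000 Bond=-12.1589
(3,0): Delta=0.0000 Bond=0.0000
(3,1): Delta=0.6608 Bond=-7.2231
(3,2): Delta=1.0000 Bond=-14.3475
(3,3): Delta=1.0000 Bond=-14.3475
V0=31.2726

No-arbitrage ⇒ martingale measure with p* = (R−d)/(u−d) = 0.9153.
Terminal values V(4,·): V(4,0)=0.0000, V(4,1)=0.0000, V(4,2)=7.8574, V(4,3)=30.7082, V(4,4)=74.6247
(3,0): S=10.4858. Δ = (V_up−V_dn)/(S_up−S_dn) = (0.0000−0.0000)/(12.8975−6.7109) = 0.0000. V = [p*·0.0000 + (1−p*)·0.0000]/1.18 = 0.0000. B = V − Δ·S = 0.0000.
(3,1): S=20.1523. Δ = (V_up−V_dn)/(S_up−S_dn) = (7.8574−0.0000)/(24.7874−12.8975) = 0.6608. V = [p*·7.8574 + (1−p*)·0.0000]/1.18 = 6.0945. B = V − Δ·S = -7.2231.
(3,2): S=38.7302. Δ = (V_up−V_dn)/(S_up−S_dn) = (30.7082−7.8574)/(47.6382−24.7874) = 1.0000. V = [p*·30.7082 + (1−p*)·7.8574]/1.18 = 24.3828. B = V − Δ·S = -14.3475.
(3,3): S=74.4347. Δ = (V_up−V_dn)/(S_up−S_dn) = (74.6247−30.7082)/(91.5547−47.6382) = 1.0000. V = [p*·74.6247 + (1−p*)·30.7082]/1.18 = 60.0872. B = V − Δ·S = -14.3475.
(2,0): S=16.3840. Δ = (V_up−V_dn)/(S_up−S_dn) = (6.0945−0.0000)/(20.1523−10.4858) = 0.6305. V = [p*·6.0945 + (1−p*)·0.0000]/1.18 = 4.7271. B = V − Δ·S = -5.6025.
(2,1): S=31.4880. Δ = (V_up−V_dn)/(S_up−S_dn) = (24.3828−6.0945)/(38.7302−20.1523) = 0.9844. V = [p*·24.3828 + (1−p*)·6.0945]/1.18 = 19.3499. B = V − Δ·S = -11.6472.
(2,2): S=60.5160. Δ = (V_up−V_dn)/(S_up−S_dn) = (60.0872−24.3828)/(74.4347−38.7302) = 1.0000. V = [p*·60.0872 + (1−p*)·24.3828]/1.18 = 48.3571. B = V − Δ·S = -12.1589.
(1,0): S=25.6000. Δ = (V_up−V_dn)/(S_up−S_dn) = (19.3499−4.7271)/(31.4880−16.3840) = 0.9681. V = [p*·19.3499 + (1−p*)·4.7271]/1.18 = 15.3481. B = V − Δ·S = -9.4364.
(1,1): S=49.2000. Δ = (V_up−V_dn)/(S_up−S_dn) = (48.3571−19.3499)/(60.5160−31.4880) = 0.9993. V = [p*·48.3571 + (1−p*)·19.3499]/1.18 = 38.8974. B = V − Δ·S = -10.2674.
(0,0): S=40.0000. Δ = (V_up−V_dn)/(S_up−S_dn) = (38.8974−15.3481)/(49.2000−25.6000) = 0.9979. V = [p*·38.8974 + (1−p*)·15.3481]/1.18 = 31.2726. B = V − Δ·S = -8.6415.
Self-financing check: at every node Δ·S+B equals the discounted successor values.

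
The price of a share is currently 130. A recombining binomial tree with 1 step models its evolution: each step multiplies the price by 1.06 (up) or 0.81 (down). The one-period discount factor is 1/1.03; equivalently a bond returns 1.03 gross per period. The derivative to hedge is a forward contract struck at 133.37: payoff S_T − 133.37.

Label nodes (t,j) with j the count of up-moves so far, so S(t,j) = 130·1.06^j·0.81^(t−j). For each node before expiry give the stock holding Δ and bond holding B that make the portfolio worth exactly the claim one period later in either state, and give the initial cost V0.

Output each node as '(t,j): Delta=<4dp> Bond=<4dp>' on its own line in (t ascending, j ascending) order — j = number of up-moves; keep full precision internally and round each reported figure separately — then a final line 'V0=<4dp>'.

(0,0): Delta=1.0000 Bond=-129.4854
V0=0.5146

No-arbitrage ⇒ martingale measure with p* = (R−d)/(u−d) = 0.8800.
At expiry t=1: V(1,0)=-28.0700, V(1,1)=4.4300
  t=0,j=0: stock 130.0000 → up 137.8000 (V=4.4300), down 105.3000 (V=-28.0700). Price 0.5146; hedge Δ=1.0000, bond B=-129.4854.
Check: Δ(0,0)·S0 + B(0,0) = 0.5146 = V0.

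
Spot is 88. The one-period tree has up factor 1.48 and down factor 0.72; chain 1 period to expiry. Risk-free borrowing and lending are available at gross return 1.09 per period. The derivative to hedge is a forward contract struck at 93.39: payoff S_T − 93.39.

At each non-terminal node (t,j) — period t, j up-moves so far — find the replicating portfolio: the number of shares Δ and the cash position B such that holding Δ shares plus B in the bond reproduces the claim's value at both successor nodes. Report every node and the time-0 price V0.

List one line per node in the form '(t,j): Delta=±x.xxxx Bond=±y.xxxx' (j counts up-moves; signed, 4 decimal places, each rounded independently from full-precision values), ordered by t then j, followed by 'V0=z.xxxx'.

(0,0): Delta=1.0000 Bond=-85.6789
V0=2.3211

Under the risk-neutral measure, an up-move has probability p* = (R−d)/(u−d) = 0.4868 and values discount at R = 1.09.
Payoff layer (t=1): V(1,0)=-30.0300, V(1,1)=36.8500
(0,0): S=88.0000. Δ = (V_up−V_dn)/(S_up−S_dn) = (36.8500−-30.0300)/(130.2400−63.3600) = 1.0000. V = [p*·36.8500 + (1−p*)·-30.0300]/1.09 = 2.3211. B = V − Δ·S = -85.6789.
The time-0 hedge costs 2.3211, which is the no-arbitrage price.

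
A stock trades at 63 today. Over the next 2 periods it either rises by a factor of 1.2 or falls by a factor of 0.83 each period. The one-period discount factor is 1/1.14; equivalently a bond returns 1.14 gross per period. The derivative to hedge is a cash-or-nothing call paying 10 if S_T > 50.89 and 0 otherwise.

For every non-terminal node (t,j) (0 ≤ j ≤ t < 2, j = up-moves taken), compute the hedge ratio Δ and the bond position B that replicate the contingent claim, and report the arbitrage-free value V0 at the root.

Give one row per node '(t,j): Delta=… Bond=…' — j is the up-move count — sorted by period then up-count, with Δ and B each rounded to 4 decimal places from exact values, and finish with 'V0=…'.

(0,0): Delta=0.0610 Bond=3.6478
(1,0): Delta=0.5169 Bond=-19.6776
(1,1): Delta=0.0000 Bond=8.7719
V0=7.4923

Risk-neutral probability p* = (R−d)/(u−d) = (1.14−0.83)/(1.2−0.83) = 0.8378.
At expiry t=2: V(2,0)=0.0000, V(2,1)=10.0000, V(2,2)=10.0000
  t=1,j=0: stock 52.2900 → up 62.7480 (V=10.0000), down 43.4007 (V=0.0000). Price 7.3495; hedge Δ=0.5169, bond B=-19.6776.
  t=1,j=1: stock 75.6000 → up 90.7200 (V=10.0000), down 62.7480 (V=10.0000). Price 8.7719; hedge Δ=0.0000, bond B=8.7719.
  t=0,j=0: stock 63.0000 → up 75.6000 (V=8.7719), down 52.2900 (V=7.3495). Price 7.4923; hedge Δ=0.0610, bond B=3.6478.
Root portfolio cost Δ·63+B reproduces V0=7.4923.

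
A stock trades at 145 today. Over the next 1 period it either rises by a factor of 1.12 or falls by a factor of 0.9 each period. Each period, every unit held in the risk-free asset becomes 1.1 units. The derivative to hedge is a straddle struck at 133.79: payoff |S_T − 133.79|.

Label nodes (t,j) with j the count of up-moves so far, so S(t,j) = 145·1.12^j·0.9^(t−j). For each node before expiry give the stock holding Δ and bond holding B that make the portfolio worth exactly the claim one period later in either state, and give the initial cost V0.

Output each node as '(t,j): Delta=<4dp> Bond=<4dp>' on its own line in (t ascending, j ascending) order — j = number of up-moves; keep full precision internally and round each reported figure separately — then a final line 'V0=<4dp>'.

Since d<R<u, set p* = (R−d)/(u−d) = 0.9091; price each node as the discounted p*-expectation of its children.
At expiry t=1: V(1,0)=3.2900, V(1,1)=28.6100
(0,0): S=145.0000. Δ = (V_up−V_dn)/(S_up−S_dn) = (28.6100−3.2900)/(162.4000−130.5000) = 0.7937. V = [p*·28.6100 + (1−p*)·3.2900]/1.1 = 23.9165. B = V − Δ·S = -91.1744.
The time-0 hedge costs 23.9165, which is the no-arbitrage price.

(0,0): Delta=0.7937 Bond=-91.1744
V0=23.9165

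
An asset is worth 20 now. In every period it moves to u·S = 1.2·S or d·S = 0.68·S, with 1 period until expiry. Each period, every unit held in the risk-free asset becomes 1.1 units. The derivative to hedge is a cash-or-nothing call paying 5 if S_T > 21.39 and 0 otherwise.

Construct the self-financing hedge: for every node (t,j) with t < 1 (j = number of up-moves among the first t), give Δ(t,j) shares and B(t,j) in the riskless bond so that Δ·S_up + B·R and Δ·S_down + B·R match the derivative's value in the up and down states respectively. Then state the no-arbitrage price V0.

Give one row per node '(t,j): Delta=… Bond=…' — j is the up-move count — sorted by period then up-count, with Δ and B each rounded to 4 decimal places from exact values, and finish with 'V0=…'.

(0,0): Delta=0.4808 Bond=-5.9441
V0=3.6713

Risk-neutral probability p* = (R−d)/(u−d) = (1.1−0.68)/(1.2−0.68) = 0.8077.
Payoff layer (t=1): V(1,0)=0.0000, V(1,1)=5.0000
(0,0): S=20.0000. Δ = (V_up−V_dn)/(S_up−S_dn) = (5.0000−0.0000)/(24.0000−13.6000) = 0.4808. V = [p*·5.0000 + (1−p*)·0.0000]/1.1 = 3.6713. B = V − Δ·S = -5.9441.
Check: Δ(0,0)·S0 + B(0,0) = 3.6713 = V0.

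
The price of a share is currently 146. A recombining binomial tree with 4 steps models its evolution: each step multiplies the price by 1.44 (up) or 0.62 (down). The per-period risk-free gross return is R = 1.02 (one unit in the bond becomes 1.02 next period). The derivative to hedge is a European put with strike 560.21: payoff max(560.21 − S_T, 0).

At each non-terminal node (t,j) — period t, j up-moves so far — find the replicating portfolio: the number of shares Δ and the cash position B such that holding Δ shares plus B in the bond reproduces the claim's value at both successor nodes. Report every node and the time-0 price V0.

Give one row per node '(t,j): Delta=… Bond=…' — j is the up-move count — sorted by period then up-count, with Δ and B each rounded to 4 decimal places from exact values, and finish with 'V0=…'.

(0,0): Delta=-0.9383 Bond=512.0694
(1,0): Delta=-1.0000 Bond=527.8984
(1,1): Delta=-0.9104 Bond=516.4438
(2,0): Delta=-1.0000 Bond=538.4564
(2,1): Delta=-1.0000 Bond=538.4564
(2,2): Delta=-0.8698 Bond=514.5048
(3,0): Delta=-1.0000 Bond=549.2255
(3,1): Delta=-1.0000 Bond=549.2255
(3,2): Delta=-1.0000 Bond=549.2255
(3,3): Delta=-0.8110 Bond=499.1427
V0=375.0817

No-arbitrage ⇒ martingale measure with p* = (R−d)/(u−d) = 0.4878.
At expiry t=4: V(4,0)=538.6365, V(4,1)=510.1039, V(4,2)=443.8346, V(4,3)=289.9187, V(4,4)=0.0000
  t=3,j=0: stock 34.7959 → up 50.1061 (V=510.1039), down 21.5735 (V=538.6365). Price 514.4296; hedge Δ=-1.0000, bond B=549.2255.
  t=3,j=1: stock 80.8163 → up 116.3754 (V=443.8346), down 50.1061 (V=510.1039). Price 468.4092; hedge Δ=-1.0000, bond B=549.2255.
  t=3,j=2: stock 187.7023 → up 270.2913 (V=289.9187), down 116.3754 (V=443.8346). Price 361.5232; hedge Δ=-1.0000, bond B=549.2255.
  t=3,j=3: stock 435.9537 → up 627.7733 (V=0.0000), down 270.2913 (V=289.9187). Price 145.5833; hedge Δ=-0.8110, bond B=499.1427.
  t=2,j=0: stock 56.1224 → up 80.8163 (V=468.4092), down 34.7959 (V=514.4296). Price 482.3340; hedge Δ=-1.0000, bond B=538.4564.
  t=2,j=1: stock 130.3488 → up 187.7023 (V=361.5232), down 80.8163 (V=468.4092). Price 408.1076; hedge Δ=-1.0000, bond B=538.4564.
  t=2,j=2: stock 302.7456 → up 435.9537 (V=145.5833), down 187.7023 (V=361.5232). Price 251.1634; hedge Δ=-0.8698, bond B=514.5048.
  t=1,j=0: stock 90.5200 → up 130.3488 (V=408.1076), down 56.1224 (V=482.3340). Price 437.3784; hedge Δ=-1.0000, bond B=527.8984.
  t=1,j=1: stock 210.2400 → up 302.7456 (V=251.1634), down 130.3488 (V=408.1076). Price 325.0485; hedge Δ=-0.9104, bond B=516.4438.
  t=0,j=0: stock 146.0000 → up 210.2400 (V=325.0485), down 90.5200 (V=437.3784). Price 375.0817; hedge Δ=-0.9383, bond B=512.0694.
Check: Δ(0,0)·S0 + B(0,0) = 375.0817 = V0.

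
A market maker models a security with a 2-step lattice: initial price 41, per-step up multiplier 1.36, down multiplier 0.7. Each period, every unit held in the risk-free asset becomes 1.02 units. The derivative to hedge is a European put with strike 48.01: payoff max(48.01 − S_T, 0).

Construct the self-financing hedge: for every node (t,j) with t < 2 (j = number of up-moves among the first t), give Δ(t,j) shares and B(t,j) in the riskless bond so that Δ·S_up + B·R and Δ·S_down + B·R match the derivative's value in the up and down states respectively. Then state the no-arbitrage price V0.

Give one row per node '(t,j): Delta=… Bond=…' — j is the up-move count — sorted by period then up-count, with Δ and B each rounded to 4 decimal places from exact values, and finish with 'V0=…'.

The replicating-portfolio and risk-neutral prices coincide; use p* = (1.02−0.7)/(1.36−0.7) = 0.4848 for the latter.
At expiry t=2: V(2,0)=27.9200, V(2,1)=8.9780, V(2,2)=0.0000
(1,0): S=28.7000. Δ = (V_up−V_dn)/(S_up−S_dn) = (8.9780−27.9200)/(39.0320−20.0900) = -1.0000. V = [p*·8.9780 + (1−p*)·27.9200]/1.02 = 18.3686. B = V − Δ·S = 47.0686.
(1,1): S=55.7600. Δ = (V_up−V_dn)/(S_up−S_dn) = (0.0000−8.9780)/(75.8336−39.0320) = -0.2440. V = [p*·0.0000 + (1−p*)·8.9780]/1.02 = 4.5343. B = V − Δ·S = 18.1374.
(0,0): S=41.0000. Δ = (V_up−V_dn)/(S_up−S_dn) = (4.5343−18.3686)/(55.7600−28.7000) = -0.5112. V = [p*·4.5343 + (1−p*)·18.3686]/1.02 = 11.4324. B = V − Δ·S = 32.3935.
The time-0 hedge costs 11.4324, which is the no-arbitrage price.

(0,0): Delta=-0.5112 Bond=32.3935
(1,0): Delta=-1.0000 Bond=47.0686
(1,1): Delta=-0.2440 Bond=18.1374
V0=11.4324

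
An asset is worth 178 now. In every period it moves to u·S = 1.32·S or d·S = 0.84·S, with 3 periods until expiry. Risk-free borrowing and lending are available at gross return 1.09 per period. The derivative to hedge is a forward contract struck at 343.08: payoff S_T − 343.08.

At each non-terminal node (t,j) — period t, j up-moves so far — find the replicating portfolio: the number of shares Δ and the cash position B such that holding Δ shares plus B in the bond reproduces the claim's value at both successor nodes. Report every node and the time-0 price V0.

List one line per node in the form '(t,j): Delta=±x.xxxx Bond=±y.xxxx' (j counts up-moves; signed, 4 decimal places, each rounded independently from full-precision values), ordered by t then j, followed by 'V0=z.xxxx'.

The replicating-portfolio and risk-neutral prices coincide; use p* = (1.09−0.84)/(1.32−0.84) = 0.5208 for the latter.
At expiry t=3: V(3,0)=-237.5787, V(3,1)=-177.2922, V(3,2)=-82.5564, V(3,3)=66.3143
(2,0): S=125.5968. Δ = (V_up−V_dn)/(S_up−S_dn) = (-177.2922−-237.5787)/(165.7878−105.5013) = 1.0000. V = [p*·-177.2922 + (1−p*)·-237.5787]/1.09 = -189.1555. B = V − Δ·S = -314.7523.
(2,1): S=197.3664. Δ = (V_up−V_dn)/(S_up−S_dn) = (-82.5564−-177.2922)/(260.5236−165.7878) = 1.0000. V = [p*·-82.5564 + (1−p*)·-177.2922]/1.09 = -117.3859. B = V − Δ·S = -314.7523.
(2,2): S=310.1472. Δ = (V_up−V_dn)/(S_up−S_dn) = (66.3143−-82.5564)/(409.3943−260.5236) = 1.0000. V = [p*·66.3143 + (1−p*)·-82.5564]/1.09 = -4.6051. B = V − Δ·S = -314.7523.
(1,0): S=149.5200. Δ = (V_up−V_dn)/(S_up−S_dn) = (-117.3859−-189.1555)/(197.3664−125.5968) = 1.0000. V = [p*·-117.3859 + (1−p*)·-189.1555]/1.09 = -139.2436. B = V − Δ·S = -288.7636.
(1,1): S=234.9600. Δ = (V_up−V_dn)/(S_up−S_dn) = (-4.6051−-117.3859)/(310.1472−197.3664) = 1.0000. V = [p*·-4.6051 + (1−p*)·-117.3859]/1.09 = -53.8036. B = V − Δ·S = -288.7636.
(0,0): S=178.0000. Δ = (V_up−V_dn)/(S_up−S_dn) = (-53.8036−-139.2436)/(234.9600−149.5200) = 1.0000. V = [p*·-53.8036 + (1−p*)·-139.2436]/1.09 = -86.9207. B = V − Δ·S = -264.9207.
Self-financing check: at every node Δ·S+B equals the discounted successor values.

(0,0): Delta=1.0000 Bond=-264.9207
(1,0): Delta=1.0000 Bond=-288.7636
(1,1): Delta=1.0000 Bond=-288.7636
(2,0): Delta=1.0000 Bond=-314.7523
(2,1): Delta=1.0000 Bond=-314.7523
(2,2): Delta=1.0000 Bond=-314.7523
V0=-86.9207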